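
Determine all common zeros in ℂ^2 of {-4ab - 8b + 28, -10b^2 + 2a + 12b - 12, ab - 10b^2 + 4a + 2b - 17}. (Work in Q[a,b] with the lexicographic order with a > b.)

Compute a lex Gröbner basis by Buchberger's algorithm.
f_1 = -4ab - 8b + 28, LT = ab.
f_2 = 2a - 10b^2 + 12b - 12, LT = a.
f_3 = ab + 4a - 10b^2 + 2b - 17, LT = ab.

S(f_1,f_2): lcm = ab. S = 5b^3 - 6b^2 + 8b - 7.
  leading term b^3: no divisor's leading term divides it; move 5b^3 to the remainder.
  leading term b^2: no divisor's leading term divides it; move -6b^2 to the remainder.
  leading term b: no divisor's leading term divides it; move 8b to the remainder.
  leading term 1: no divisor's leading term divides it; move -7 to the remainder.
  remainder 5b^3 - 6b^2 + 8b - 7 ≠ 0; add h_4 = 5b^3 - 6b^2 + 8b - 7 to the basis.

S(f_1,f_3): lcm = ab. S = -4a + 10b^2 + 10.
  leading term a: subtract (-2)·f_2 from -4a + 10b^2 + 10 → -10b^2 + 24b - 14
  leading term b^2: no divisor's leading term divides it; move -10b^2 to the remainder.
  leading term b: no divisor's leading term divides it; move 24b to the remainder.
  leading term 1: no divisor's leading term divides it; move -14 to the remainder.
  remainder -10b^2 + 24b - 14 ≠ 0; add h_5 = -10b^2 + 24b - 14 to the basis.

S(f_3,h_4): lcm = ab^3. S = 26/5ab^2 - 8/5ab + 7/5a - 10b^4 + 2b^3 - 17b^2.
  leading term ab^2: subtract (-13/10b)·f_1 from 26/5ab^2 - 8/5ab + 7/5a - 10b^4 + 2b^3 - 17b^2 → -8/5ab + 7/5a - 10b^4 + 2b^3 - 137/5b^2 + 182/5b
  leading term ab: subtract (2/5)·f_1 from -8/5ab + 7/5a - 10b^4 + 2b^3 - 137/5b^2 + 182/5b → 7/5a - 10b^4 + 2b^3 - 137/5b^2 + 198/5b - 56/5
  leading term a: subtract (7/10)·f_2 from 7/5a - 10b^4 + 2b^3 - 137/5b^2 + 198/5b - 56/5 → -10b^4 + 2b^3 - 102/5b^2 + 156/5b - 14/5
  leading term b^4: subtract (-2b)·h_4 from -10b^4 + 2b^3 - 102/5b^2 + 156/5b - 14/5 → -10b^3 - 22/5b^2 + 86/5b - 14/5
  leading term b^3: subtract (-2)·h_4 from -10b^3 - 22/5b^2 + 86/5b - 14/5 → -82/5b^2 + 166/5b - 84/5
  leading term b^2: subtract (41/25)·h_5 from -82/5b^2 + 166/5b - 84/5 → -154/25b + 154/25
  leading term b: no divisor's leading term divides it; move -154/25b to the remainder.
  leading term 1: no divisor's leading term divides it; move 154/25 to the remainder.
  remainder -154/25b + 154/25 ≠ 0; add h_6 = -154/25b + 154/25 to the basis.

The other S-polynomials (S(f_2,f_3), S(f_1,h_4), S(f_2,h_4), S(f_1,h_5), S(f_2,h_5), S(f_3,h_5), S(h_4,h_5), S(f_1,h_6), S(f_2,h_6), S(f_3,h_6), S(h_4,h_6), S(h_5,h_6)) all reduce to 0 modulo the current basis, so we have a Gröbner basis.
Inter-reduce: drop elements whose leading term is divisible by another's, tail-reduce, and make monic.
Reduced Gröbner basis: {a - 5, b - 1}.

Elimination: the polynomial b - 1 lies in the elimination ideal for b, so b ∈ {1}. For each such b, the remaining basis elements (now univariate) give the rest of the solution.
  b = 1: the earlier basis element becomes a - 5 = 0, giving a = 5 — point (5, 1).

{(5, 1)}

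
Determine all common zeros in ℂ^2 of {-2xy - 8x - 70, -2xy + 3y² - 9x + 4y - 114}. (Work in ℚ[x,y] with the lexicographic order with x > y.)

{(-5, 3), (-7/2 + 7*sqrt(61)/2, -25/6 - sqrt(61)/6), (-7*sqrt(61)/2 - 7/2, -25/6 + sqrt(61)/6)}

Compute a lex Gröbner basis by Buchberger's algorithm.
f_1 = -2xy - 8x - 70, LT = xy.
f_2 = -2xy - 9x + 3y² + 4y - 114, LT = xy.

S(f_1,f_2): lcm = xy. S = -½x + 3/2y² + 2y - 22.
  reduce S modulo (f_1, f_2):
  remainder -½x + 3/2y² + 2y - 22 ≠ 0; add h_3 = -½x + 3/2y² + 2y - 22 to the basis.

S(f_1,h_3): lcm = xy. S = 4x + 3y³ + 4y² - 44y + 35.
  reduce S modulo (f_1, f_2, h_3):
  remainder 3y³ + 16y² - 28y - 141 ≠ 0; add h_4 = 3y³ + 16y² - 28y - 141 to the basis.

The other S-polynomials (S(f_2,h_3), S(f_1,h_4), S(f_2,h_4), S(h_3,h_4)) all reduce to 0 modulo the current basis, so we have a Gröbner basis.
Inter-reduce: drop elements whose leading term is divisible by another's, tail-reduce, and make monic.
Reduced Gröbner basis: {x - 3y² - 4y + 44, y³ + 16/3y² - 28/3y - 47}.

A lex Gröbner basis eliminates variables successively. Here y³ + 16/3y² - 28/3y - 47 depends only on y, with roots {3, -25/6 - sqrt(61)/6, -25/6 + sqrt(61)/6}; lifting each root through the earlier basis elements recovers the full solutions.
  y = 3: the earlier basis element becomes x + 5 = 0, giving x = -5 — point (-5, 3).
  y = -25/6 - sqrt(61)/6: the earlier basis element becomes x - 7*sqrt(61)/2 + 7/2 = 0, giving x = -7/2 + 7*sqrt(61)/2 — point (-7/2 + 7*sqrt(61)/2, -25/6 - sqrt(61)/6).
  y = -25/6 + sqrt(61)/6: the earlier basis element becomes x + 7/2 + 7*sqrt(61)/2 = 0, giving x = -7*sqrt(61)/2 - 7/2 — point (-7*sqrt(61)/2 - 7/2, -25/6 + sqrt(61)/6).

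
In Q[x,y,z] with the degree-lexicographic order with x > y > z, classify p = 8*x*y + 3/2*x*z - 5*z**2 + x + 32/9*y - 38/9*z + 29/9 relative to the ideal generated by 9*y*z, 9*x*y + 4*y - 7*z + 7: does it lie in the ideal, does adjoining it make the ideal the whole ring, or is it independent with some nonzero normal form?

First compute the reduced Gröbner basis of I by Buchberger's algorithm.
f_1 = 9*y*z, LT = y*z.
f_2 = 9*x*y + 4*y - 7*z + 7, LT = x*y.

S(f_1,f_2): lcm = x*y*z. S = -4/9*y*z + 7/9*z**2 - 7/9*z.
  leading term y*z: subtract (-4/81)·f_1 from -4/9*y*z + 7/9*z**2 - 7/9*z → 7/9*z**2 - 7/9*z
  leading term z**2: no divisor's leading term divides it; move 7/9*z**2 to the remainder.
  leading term z: no divisor's leading term divides it; move -7/9*z to the remainder.
  remainder 7/9*z**2 - 7/9*z ≠ 0; add h_3 = 7/9*z**2 - 7/9*z to the basis.

S(f_1,h_3): lcm = y*z**2. S = y*z.
  leading term y*z: subtract (1/9)·f_1 from y*z → 0
  remainder 0.

S(f_2,h_3): leading monomials are coprime, so the S-polynomial reduces to 0 (Buchberger's first criterion).
Every S-polynomial of the final basis reduces to 0, so we have a Gröbner basis.
Inter-reduce: drop elements whose leading term is divisible by another's, tail-reduce, and make monic.
Reduced Gröbner basis: {x*y + 4/9*y - 7/9*z + 7/9, y*z, z**2 - z}.
Label its elements g_1 = x*y + 4/9*y - 7/9*z + 7/9, g_2 = y*z, g_3 = z**2 - z.

Reduce p = 8*x*y + 3/2*x*z - 5*z**2 + x + 32/9*y - 38/9*z + 29/9 modulo G:
  leading term x*y: subtract (8)·g_1 from 8*x*y + 3/2*x*z - 5*z**2 + x + 32/9*y - 38/9*z + 29/9 → 3/2*x*z - 5*z**2 + x + 2*z - 3
  leading term x*z: no divisor's leading term divides it; move 3/2*x*z to the remainder.
  leading term z**2: subtract (-5)·g_3 from -5*z**2 + x + 2*z - 3 → x - 3*z - 3
  leading term x: no divisor's leading term divides it; move x to the remainder.
  leading term z: no divisor's leading term divides it; move -3*z to the remainder.
  leading term 1: no divisor's leading term divides it; move -3 to the remainder.
  normal form = 3/2*x*z + x - 3*z - 3.
The normal form is nonzero, so p ∉ I. Since p minus its normal form lies in I, I + (p) = I + (r) where r = 3/2*x*z + x - 3*z - 3; decide whether this ideal is the whole ring.
Run Buchberger on G together with r (pairs among the g_i already reduce to 0 since G is a Gröbner basis):
g_1 = x*y + 4/9*y - 7/9*z + 7/9, LT = x*y.
g_2 = y*z, LT = y*z.
g_3 = z**2 - z, LT = z**2.
r = 3/2*x*z + x - 3*z - 3, LT = x*z.

S(g_1,g_2): lcm = x*y*z. S = 4/9*y*z - 7/9*z**2 + 7/9*z.
  leading term y*z: subtract (4/9)·g_2 from 4/9*y*z - 7/9*z**2 + 7/9*z → -7/9*z**2 + 7/9*z
  leading term z**2: subtract (-7/9)·g_3 from -7/9*z**2 + 7/9*z → 0
  remainder 0.

S(g_1,g_3): leading monomials are coprime, so the S-polynomial reduces to 0 (Buchberger's first criterion).
S(g_1,r): lcm = x*y*z. S = -2/3*x*y + 22/9*y*z - 7/9*z**2 + 2*y + 7/9*z.
  leading term x*y: subtract (-2/3)·g_1 from -2/3*x*y + 22/9*y*z - 7/9*z**2 + 2*y + 7/9*z → 22/9*y*z - 7/9*z**2 + 62/27*y + 7/27*z + 14/27
  leading term y*z: subtract (22/9)·g_2 from 22/9*y*z - 7/9*z**2 + 62/27*y + 7/27*z + 14/27 → -7/9*z**2 + 62/27*y + 7/27*z + 14/27
  leading term z**2: subtract (-7/9)·g_3 from -7/9*z**2 + 62/27*y + 7/27*z + 14/27 → 62/27*y - 14/27*z + 14/27
  leading term y: no divisor's leading term divides it; move 62/27*y to the remainder.
  leading term z: no divisor's leading term divides it; move -14/27*z to the remainder.
  leading term 1: no divisor's leading term divides it; move 14/27 to the remainder.
  remainder 62/27*y - 14/27*z + 14/27 ≠ 0; add m_5 = 62/27*y - 14/27*z + 14/27 to the basis.

S(g_2,g_3): lcm = y*z**2. S = y*z.
  leading term y*z: subtract (1)·g_2 from y*z → 0
  remainder 0.

S(g_2,r): lcm = x*y*z. S = -2/3*x*y + 2*y*z + 2*y.
  leading term x*y: subtract (-2/3)·g_1 from -2/3*x*y + 2*y*z + 2*y → 2*y*z + 62/27*y - 14/27*z + 14/27
  leading term y*z: subtract (2)·g_2 from 2*y*z + 62/27*y - 14/27*z + 14/27 → 62/27*y - 14/27*z + 14/27
  leading term y: subtract (1)·m_5 from 62/27*y - 14/27*z + 14/27 → 0
  remainder 0.

S(g_3,r): lcm = x*z**2. S = -5/3*x*z + 2*z**2 + 2*z.
  leading term x*z: subtract (-10/9)·r from -5/3*x*z + 2*z**2 + 2*z → 2*z**2 + 10/9*x - 4/3*z - 10/3
  leading term z**2: subtract (2)·g_3 from 2*z**2 + 10/9*x - 4/3*z - 10/3 → 10/9*x + 2/3*z - 10/3
  leading term x: no divisor's leading term divides it; move 10/9*x to the remainder.
  leading term z: no divisor's leading term divides it; move 2/3*z to the remainder.
  leading term 1: no divisor's leading term divides it; move -10/3 to the remainder.
  remainder 10/9*x + 2/3*z - 10/3 ≠ 0; add m_6 = 10/9*x + 2/3*z - 10/3 to the basis.

S(g_1,m_5): lcm = x*y. S = 7/31*x*z - 7/31*x + 4/9*y - 7/9*z + 7/9.
  leading term x*z: subtract (14/93)·r from 7/31*x*z - 7/31*x + 4/9*y - 7/9*z + 7/9 → -35/93*x + 4/9*y - 91/279*z + 343/279
  leading term x: subtract (-21/62)·m_6 from -35/93*x + 4/9*y - 91/279*z + 343/279 → 4/9*y - 28/279*z + 28/279
  leading term y: subtract (6/31)·m_5 from 4/9*y - 28/279*z + 28/279 → 0
  remainder 0.

S(g_2,m_5): lcm = y*z. S = 7/31*z**2 - 7/31*z.
  leading term z**2: subtract (7/31)·g_3 from 7/31*z**2 - 7/31*z → 0
  remainder 0.

S(g_3,m_5): leading monomials are coprime, so the S-polynomial reduces to 0 (Buchberger's first criterion).
S(r,m_5): leading monomials are coprime, so the S-polynomial reduces to 0 (Buchberger's first criterion).
S(g_1,m_6): lcm = x*y. S = -3/5*y*z + 31/9*y - 7/9*z + 7/9.
  leading term y*z: subtract (-3/5)·g_2 from -3/5*y*z + 31/9*y - 7/9*z + 7/9 → 31/9*y - 7/9*z + 7/9
  leading term y: subtract (3/2)·m_5 from 31/9*y - 7/9*z + 7/9 → 0
  remainder 0.

S(g_2,m_6): leading monomials are coprime, so the S-polynomial reduces to 0 (Buchberger's first criterion).
S(g_3,m_6): leading monomials are coprime, so the S-polynomial reduces to 0 (Buchberger's first criterion).
S(r,m_6): lcm = x*z. S = -3/5*z**2 + 2/3*x + z - 2.
  leading term z**2: subtract (-3/5)·g_3 from -3/5*z**2 + 2/3*x + z - 2 → 2/3*x + 2/5*z - 2
  leading term x: subtract (3/5)·m_6 from 2/3*x + 2/5*z - 2 → 0
  remainder 0.

S(m_5,m_6): leading monomials are coprime, so the S-polynomial reduces to 0 (Buchberger's first criterion).
Every S-polynomial of the final basis reduces to 0, so we have a Gröbner basis.
Inter-reduce: drop elements whose leading term is divisible by another's, tail-reduce, and make monic.
Reduced Gröbner basis: {z**2 - z, x + 3/5*z - 3, y - 7/31*z + 7/31}.
The reduced Gröbner basis of I + (p) is {z**2 - z, x + 3/5*z - 3, y - 7/31*z + 7/31} ≠ {1}, a proper ideal, so the enlarged system stays consistent: p is independent of I, with normal form 3/2*x*z + x - 3*z - 3.

8*x*y + 3/2*x*z - 5*z**2 + x + 32/9*y - 38/9*z + 29/9 is independent of I; its normal form modulo I is 3/2*x*z + x - 3*z - 3.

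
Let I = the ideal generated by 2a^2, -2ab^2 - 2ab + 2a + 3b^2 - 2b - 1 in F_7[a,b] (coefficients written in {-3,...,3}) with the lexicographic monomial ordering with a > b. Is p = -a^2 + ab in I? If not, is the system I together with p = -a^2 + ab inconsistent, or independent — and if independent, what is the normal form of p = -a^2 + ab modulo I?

First compute the reduced Gröbner basis of I by Buchberger's algorithm.
f_1 = 2a^2, LT = a^2.
f_2 = -2ab^2 - 2ab + 2a + 3b^2 - 2b - 1, LT = ab^2.

S(f_1,f_2): lcm = a^2b^2. S = -a^2b + a^2 - 2ab^2 - ab + 3a.
  leading term a^2b: subtract (3b)·f_1 from -a^2b + a^2 - 2ab^2 - ab + 3a → a^2 - 2ab^2 - ab + 3a
  leading term a^2: subtract (-3)·f_1 from a^2 - 2ab^2 - ab + 3a → -2ab^2 - ab + 3a
  leading term ab^2: subtract (1)·f_2 from -2ab^2 - ab + 3a → ab + a - 3b^2 + 2b + 1
  leading term ab: no divisor's leading term divides it; move ab to the remainder.
  leading term a: no divisor's leading term divides it; move a to the remainder.
  leading term b^2: no divisor's leading term divides it; move -3b^2 to the remainder.
  leading term b: no divisor's leading term divides it; move 2b to the remainder.
  leading term 1: no divisor's leading term divides it; move 1 to the remainder.
  remainder ab + a - 3b^2 + 2b + 1 ≠ 0; add h_3 = ab + a - 3b^2 + 2b + 1 to the basis.

S(f_2,h_3): lcm = ab^2. S = -a + 3b^3 - 3.
  leading term a: no divisor's leading term divides it; move -a to the remainder.
  leading term b^3: no divisor's leading term divides it; move 3b^3 to the remainder.
  leading term 1: no divisor's leading term divides it; move -3 to the remainder.
  remainder -a + 3b^3 - 3 ≠ 0; add h_4 = -a + 3b^3 - 3 to the basis.

S(f_2,h_4): lcm = ab^2. S = ab - a + 3b^5 - b^2 + b - 3.
  leading term ab: subtract (1)·h_3 from ab - a + 3b^5 - b^2 + b - 3 → -2a + 3b^5 + 2b^2 - b + 3
  leading term a: subtract (2)·h_4 from -2a + 3b^5 + 2b^2 - b + 3 → 3b^5 + b^3 + 2b^2 - b + 2
  leading term b^5: no divisor's leading term divides it; move 3b^5 to the remainder.
  leading term b^3: no divisor's leading term divides it; move b^3 to the remainder.
  leading term b^2: no divisor's leading term divides it; move 2b^2 to the remainder.
  leading term b: no divisor's leading term divides it; move -b to the remainder.
  leading term 1: no divisor's leading term divides it; move 2 to the remainder.
  remainder 3b^5 + b^3 + 2b^2 - b + 2 ≠ 0; add h_5 = 3b^5 + b^3 + 2b^2 - b + 2 to the basis.

S(h_3,h_4): lcm = ab. S = a + 3b^4 - 3b^2 - b + 1.
  leading term a: subtract (-1)·h_4 from a + 3b^4 - 3b^2 - b + 1 → 3b^4 + 3b^3 - 3b^2 - b - 2
  leading term b^4: no divisor's leading term divides it; move 3b^4 to the remainder.
  leading term b^3: no divisor's leading term divides it; move 3b^3 to the remainder.
  leading term b^2: no divisor's leading term divides it; move -3b^2 to the remainder.
  leading term b: no divisor's leading term divides it; move -b to the remainder.
  leading term 1: no divisor's leading term divides it; move -2 to the remainder.
  remainder 3b^4 + 3b^3 - 3b^2 - b - 2 ≠ 0; add h_6 = 3b^4 + 3b^3 - 3b^2 - b - 2 to the basis.

The other S-polynomials (S(f_1,h_3), S(f_1,h_4), S(f_1,h_5), S(f_2,h_5), S(h_3,h_5), S(h_4,h_5), S(f_1,h_6), S(f_2,h_6), S(h_3,h_6), S(h_4,h_6), S(h_5,h_6)) all reduce to 0 modulo the current basis, so we have a Gröbner basis.
Inter-reduce: drop elements whose leading term is divisible by another's, tail-reduce, and make monic.
Reduced Gröbner basis: {a - 3b^3 + 3, b^4 + b^3 - b^2 + 2b - 3}.
Label its elements g_1 = a - 3b^3 + 3, g_2 = b^4 + b^3 - b^2 + 2b - 3.

Reduce p = -a^2 + ab modulo G:
  leading term a^2: subtract (-a)·g_1 from -a^2 + ab → -3ab^3 + ab + 3a
  leading term ab^3: subtract (-3b^3)·g_1 from -3ab^3 + ab + 3a → ab + 3a - 2b^6 + 2b^3
  leading term ab: subtract (b)·g_1 from ab + 3a - 2b^6 + 2b^3 → 3a - 2b^6 + 3b^4 + 2b^3 - 3b
  leading term a: subtract (3)·g_1 from 3a - 2b^6 + 3b^4 + 2b^3 - 3b → -2b^6 + 3b^4 - 3b^3 - 3b - 2
  leading term b^6: subtract (-2b^2)·g_2 from -2b^6 + 3b^4 - 3b^3 - 3b - 2 → 2b^5 + b^4 + b^3 + b^2 - 3b - 2
  leading term b^5: subtract (2b)·g_2 from 2b^5 + b^4 + b^3 + b^2 - 3b - 2 → -b^4 + 3b^3 - 3b^2 + 3b - 2
  leading term b^4: subtract (-1)·g_2 from -b^4 + 3b^3 - 3b^2 + 3b - 2 → -3b^3 + 3b^2 - 2b + 2
  leading term b^3: no divisor's leading term divides it; move -3b^3 to the remainder.
  leading term b^2: no divisor's leading term divides it; move 3b^2 to the remainder.
  leading term b: no divisor's leading term divides it; move -2b to the remainder.
  leading term 1: no divisor's leading term divides it; move 2 to the remainder.
  normal form = -3b^3 + 3b^2 - 2b + 2.
The normal form is nonzero, so p ∉ I. Since p minus its normal form lies in I, I + (p) = I + (r) where r = -3b^3 + 3b^2 - 2b + 2; decide whether this ideal is the whole ring.
Run Buchberger on G together with r (pairs among the g_i already reduce to 0 since G is a Gröbner basis):
g_1 = a - 3b^3 + 3, LT = a.
g_2 = b^4 + b^3 - b^2 + 2b - 3, LT = b^4.
r = -3b^3 + 3b^2 - 2b + 2, LT = b^3.

S(g_2,r): lcm = b^4. S = 2b^3 + 3b^2 - 2b - 3.
  leading term b^3: subtract (-3)·r from 2b^3 + 3b^2 - 2b - 3 → -2b^2 - b + 3
  leading term b^2: no divisor's leading term divides it; move -2b^2 to the remainder.
  leading term b: no divisor's leading term divides it; move -b to the remainder.
  leading term 1: no divisor's leading term divides it; move 3 to the remainder.
  remainder -2b^2 - b + 3 ≠ 0; add m_4 = -2b^2 - b + 3 to the basis.

The other S-polynomials (S(g_1,g_2), S(g_1,r), S(g_1,m_4), S(g_2,m_4), S(r,m_4)) all reduce to 0 modulo the current basis, so we have a Gröbner basis.
Inter-reduce: drop elements whose leading term is divisible by another's, tail-reduce, and make monic.
Reduced Gröbner basis: {a, b^2 - 3b + 2}.
The reduced Gröbner basis of I + (p) is {a, b^2 - 3b + 2} ≠ {1}, a proper ideal, so the enlarged system stays consistent: p is independent of I, with normal form -3b^3 + 3b^2 - 2b + 2.

-a^2 + ab is independent of I; its normal form modulo I is -3b^3 + 3b^2 - 2b + 2.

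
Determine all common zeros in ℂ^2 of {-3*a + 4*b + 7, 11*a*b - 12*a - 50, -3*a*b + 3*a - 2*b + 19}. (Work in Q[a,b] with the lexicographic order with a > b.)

{(5, 2)}

Compute a lex Gröbner basis by Buchberger's algorithm.
f_1 = -3*a + 4*b + 7, LT = a.
f_2 = 11*a*b - 12*a - 50, LT = a*b.
f_3 = -3*a*b + 3*a - 2*b + 19, LT = a*b.

S(f_1,f_2): lcm = a*b. S = 12/11*a - 4/3*b**2 - 7/3*b + 50/11.
  leading term a: subtract (-4/11)·f_1 from 12/11*a - 4/3*b**2 - 7/3*b + 50/11 → -4/3*b**2 - 29/33*b + 78/11
  leading term b**2: no divisor's leading term divides it; move -4/3*b**2 to the remainder.
  leading term b: no divisor's leading term divides it; move -29/33*b to the remainder.
  leading term 1: no divisor's leading term divides it; move 78/11 to the remainder.
  remainder -4/3*b**2 - 29/33*b + 78/11 ≠ 0; add h_4 = -4/3*b**2 - 29/33*b + 78/11 to the basis.

S(f_1,f_3): lcm = a*b. S = a - 4/3*b**2 - 3*b + 19/3.
  leading term a: subtract (-1/3)·f_1 from a - 4/3*b**2 - 3*b + 19/3 → -4/3*b**2 - 5/3*b + 26/3
  leading term b**2: subtract (1)·h_4 from -4/3*b**2 - 5/3*b + 26/3 → -26/33*b + 52/33
  leading term b: no divisor's leading term divides it; move -26/33*b to the remainder.
  leading term 1: no divisor's leading term divides it; move 52/33 to the remainder.
  remainder -26/33*b + 52/33 ≠ 0; add h_5 = -26/33*b + 52/33 to the basis.

S(f_2,f_3): lcm = a*b. S = -1/11*a - 2/3*b + 59/33.
  leading term a: subtract (1/33)·f_1 from -1/11*a - 2/3*b + 59/33 → -26/33*b + 52/33
  leading term b: subtract (1)·h_5 from -26/33*b + 52/33 → 0
  remainder 0.

S(f_1,h_4): leading monomials are coprime, so the S-polynomial reduces to 0 (Buchberger's first criterion).
S(f_2,h_4): lcm = a*b**2. S = -7/4*a*b + 117/22*a - 50/11*b.
  leading term a*b: subtract (7/12*b)·f_1 from -7/4*a*b + 117/22*a - 50/11*b → 117/22*a - 7/3*b**2 - 1139/132*b
  leading term a: subtract (-39/22)·f_1 from 117/22*a - 7/3*b**2 - 1139/132*b → -7/3*b**2 - 203/132*b + 273/22
  leading term b**2: subtract (7/4)·h_4 from -7/3*b**2 - 203/132*b + 273/22 → 0
  remainder 0.

S(f_3,h_4): lcm = a*b**2. S = -73/44*a*b + 117/22*a + 2/3*b**2 - 19/3*b.
  leading term a*b: subtract (73/132*b)·f_1 from -73/44*a*b + 117/22*a + 2/3*b**2 - 19/3*b → 117/22*a - 17/11*b**2 - 449/44*b
  leading term a: subtract (-39/22)·f_1 from 117/22*a - 17/11*b**2 - 449/44*b → -17/11*b**2 - 137/44*b + 273/22
  leading term b**2: subtract (51/44)·h_4 from -17/11*b**2 - 137/44*b + 273/22 → -507/242*b + 507/121
  leading term b: subtract (117/44)·h_5 from -507/242*b + 507/121 → 0
  remainder 0.

S(f_1,h_5): leading monomials are coprime, so the S-polynomial reduces to 0 (Buchberger's first criterion).
S(f_2,h_5): lcm = a*b. S = 10/11*a - 50/11.
  leading term a: subtract (-10/33)·f_1 from 10/11*a - 50/11 → 40/33*b - 80/33
  leading term b: subtract (-20/13)·h_5 from 40/33*b - 80/33 → 0
  remainder 0.

S(f_3,h_5): lcm = a*b. S = a + 2/3*b - 19/3.
  leading term a: subtract (-1/3)·f_1 from a + 2/3*b - 19/3 → 2*b - 4
  leading term b: subtract (-33/13)·h_5 from 2*b - 4 → 0
  remainder 0.

S(h_4,h_5): lcm = b**2. S = 117/44*b - 117/22.
  leading term b: subtract (-27/8)·h_5 from 117/44*b - 117/22 → 0
  remainder 0.

Every S-polynomial of the final basis reduces to 0, so we have a Gröbner basis.
Inter-reduce: drop elements whose leading term is divisible by another's, tail-reduce, and make monic.
Reduced Gröbner basis: {a - 5, b - 2}.

A lex Gröbner basis eliminates variables successively. Here b - 2 depends only on b, with roots {2}; lifting each root through the earlier basis elements recovers the full solutions.
  b = 2: the earlier basis element becomes a - 5 = 0, giving a = 5 — point (5, 2).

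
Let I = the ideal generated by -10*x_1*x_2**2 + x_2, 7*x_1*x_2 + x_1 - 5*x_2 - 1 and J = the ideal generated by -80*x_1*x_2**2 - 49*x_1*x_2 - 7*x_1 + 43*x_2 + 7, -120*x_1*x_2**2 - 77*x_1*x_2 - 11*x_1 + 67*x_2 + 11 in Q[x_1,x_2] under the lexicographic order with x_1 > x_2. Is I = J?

Two ideals are equal iff their reduced Gröbner bases coincide (the reduced basis is unique for a fixed ordering).
Buchberger on the first generating set:
f_1 = -10*x_1*x_2**2 + x_2, LT = x_1*x_2**2.
f_2 = 7*x_1*x_2 + x_1 - 5*x_2 - 1, LT = x_1*x_2.

S(f_1,f_2): lcm = x_1*x_2**2. S = -1/7*x_1*x_2 + 5/7*x_2**2 + 3/70*x_2.
  leading term x_1*x_2: subtract (-1/49)·f_2 from -1/7*x_1*x_2 + 5/7*x_2**2 + 3/70*x_2 → 1/49*x_1 + 5/7*x_2**2 - 29/490*x_2 - 1/49
  leading term x_1: no divisor's leading term divides it; move 1/49*x_1 to the remainder.
  leading term x_2**2: no divisor's leading term divides it; move 5/7*x_2**2 to the remainder.
  leading term x_2: no divisor's leading term divides it; move -29/490*x_2 to the remainder.
  leading term 1: no divisor's leading term divides it; move -1/49 to the remainder.
  remainder 1/49*x_1 + 5/7*x_2**2 - 29/490*x_2 - 1/49 ≠ 0; add g_3 = 1/49*x_1 + 5/7*x_2**2 - 29/490*x_2 - 1/49 to the basis.

S(f_1,g_3): lcm = x_1*x_2**2. S = -35*x_2**4 + 29/10*x_2**3 + x_2**2 - 1/10*x_2.
  leading term x_2**4: no divisor's leading term divides it; move -35*x_2**4 to the remainder.
  leading term x_2**3: no divisor's leading term divides it; move 29/10*x_2**3 to the remainder.
  leading term x_2**2: no divisor's leading term divides it; move x_2**2 to the remainder.
  leading term x_2: no divisor's leading term divides it; move -1/10*x_2 to the remainder.
  remainder -35*x_2**4 + 29/10*x_2**3 + x_2**2 - 1/10*x_2 ≠ 0; add g_4 = -35*x_2**4 + 29/10*x_2**3 + x_2**2 - 1/10*x_2 to the basis.

S(f_2,g_3): lcm = x_1*x_2. S = 1/7*x_1 - 35*x_2**3 + 29/10*x_2**2 + 2/7*x_2 - 1/7.
  leading term x_1: subtract (7)·g_3 from 1/7*x_1 - 35*x_2**3 + 29/10*x_2**2 + 2/7*x_2 - 1/7 → -35*x_2**3 - 21/10*x_2**2 + 7/10*x_2
  leading term x_2**3: no divisor's leading term divides it; move -35*x_2**3 to the remainder.
  leading term x_2**2: no divisor's leading term divides it; move -21/10*x_2**2 to the remainder.
  leading term x_2: no divisor's leading term divides it; move 7/10*x_2 to the remainder.
  remainder -35*x_2**3 - 21/10*x_2**2 + 7/10*x_2 ≠ 0; add g_5 = -35*x_2**3 - 21/10*x_2**2 + 7/10*x_2 to the basis.

The other S-polynomials (S(f_1,g_4), S(f_2,g_4), S(g_3,g_4), S(f_1,g_5), S(f_2,g_5), S(g_3,g_5), S(g_4,g_5)) all reduce to 0 modulo the current basis, so we have a Gröbner basis.
Inter-reduce: drop elements whose leading term is divisible by another's, tail-reduce, and make monic.
Reduced Gröbner basis: {x_1 + 35*x_2**2 - 29/10*x_2 - 1, x_2**3 + 3/50*x_2**2 - 1/50*x_2}.

Buchberger on the second generating set:
h_1 = -80*x_1*x_2**2 - 49*x_1*x_2 - 7*x_1 + 43*x_2 + 7, LT = x_1*x_2**2.
h_2 = -120*x_1*x_2**2 - 77*x_1*x_2 - 11*x_1 + 67*x_2 + 11, LT = x_1*x_2**2.

S(h_1,h_2): lcm = x_1*x_2**2. S = -7/240*x_1*x_2 - 1/240*x_1 + 1/48*x_2 + 1/240.
  leading term x_1*x_2: no divisor's leading term divides it; move -7/240*x_1*x_2 to the remainder.
  leading term x_1: no divisor's leading term divides it; move -1/240*x_1 to the remainder.
  leading term x_2: no divisor's leading term divides it; move 1/48*x_2 to the remainder.
  leading term 1: no divisor's leading term divides it; move 1/240 to the remainder.
  remainder -7/240*x_1*x_2 - 1/240*x_1 + 1/48*x_2 + 1/240 ≠ 0; add k_3 = -7/240*x_1*x_2 - 1/240*x_1 + 1/48*x_2 + 1/240 to the basis.

S(h_1,k_3): lcm = x_1*x_2**2. S = 263/560*x_1*x_2 + 7/80*x_1 + 5/7*x_2**2 - 221/560*x_2 - 7/80.
  leading term x_1*x_2: subtract (-789/49)·k_3 from 263/560*x_1*x_2 + 7/80*x_1 + 5/7*x_2**2 - 221/560*x_2 - 7/80 → 1/49*x_1 + 5/7*x_2**2 - 29/490*x_2 - 1/49
  leading term x_1: no divisor's leading term divides it; move 1/49*x_1 to the remainder.
  leading term x_2**2: no divisor's leading term divides it; move 5/7*x_2**2 to the remainder.
  leading term x_2: no divisor's leading term divides it; move -29/490*x_2 to the remainder.
  leading term 1: no divisor's leading term divides it; move -1/49 to the remainder.
  remainder 1/49*x_1 + 5/7*x_2**2 - 29/490*x_2 - 1/49 ≠ 0; add k_4 = 1/49*x_1 + 5/7*x_2**2 - 29/490*x_2 - 1/49 to the basis.

S(h_1,k_4): lcm = x_1*x_2**2. S = 49/80*x_1*x_2 + 7/80*x_1 - 35*x_2**4 + 29/10*x_2**3 + x_2**2 - 43/80*x_2 - 7/80.
  leading term x_1*x_2: subtract (-21)·k_3 from 49/80*x_1*x_2 + 7/80*x_1 - 35*x_2**4 + 29/10*x_2**3 + x_2**2 - 43/80*x_2 - 7/80 → -35*x_2**4 + 29/10*x_2**3 + x_2**2 - 1/10*x_2
  leading term x_2**4: no divisor's leading term divides it; move -35*x_2**4 to the remainder.
  leading term x_2**3: no divisor's leading term divides it; move 29/10*x_2**3 to the remainder.
  leading term x_2**2: no divisor's leading term divides it; move x_2**2 to the remainder.
  leading term x_2: no divisor's leading term divides it; move -1/10*x_2 to the remainder.
  remainder -35*x_2**4 + 29/10*x_2**3 + x_2**2 - 1/10*x_2 ≠ 0; add k_5 = -35*x_2**4 + 29/10*x_2**3 + x_2**2 - 1/10*x_2 to the basis.

S(k_3,k_4): lcm = x_1*x_2. S = 1/7*x_1 - 35*x_2**3 + 29/10*x_2**2 + 2/7*x_2 - 1/7.
  leading term x_1: subtract (7)·k_4 from 1/7*x_1 - 35*x_2**3 + 29/10*x_2**2 + 2/7*x_2 - 1/7 → -35*x_2**3 - 21/10*x_2**2 + 7/10*x_2
  leading term x_2**3: no divisor's leading term divides it; move -35*x_2**3 to the remainder.
  leading term x_2**2: no divisor's leading term divides it; move -21/10*x_2**2 to the remainder.
  leading term x_2: no divisor's leading term divides it; move 7/10*x_2 to the remainder.
  remainder -35*x_2**3 - 21/10*x_2**2 + 7/10*x_2 ≠ 0; add k_6 = -35*x_2**3 - 21/10*x_2**2 + 7/10*x_2 to the basis.

The other S-polynomials (S(h_2,k_3), S(h_2,k_4), S(h_1,k_5), S(h_2,k_5), S(k_3,k_5), S(k_4,k_5), S(h_1,k_6), S(h_2,k_6), S(k_3,k_6), S(k_4,k_6), S(k_5,k_6)) all reduce to 0 modulo the current basis, so we have a Gröbner basis.
Inter-reduce: drop elements whose leading term is divisible by another's, tail-reduce, and make monic.
Reduced Gröbner basis: {x_1 + 35*x_2**2 - 29/10*x_2 - 1, x_2**3 + 3/50*x_2**2 - 1/50*x_2}.

These coincide, so the ideals are equal.

Yes, the ideals are equal.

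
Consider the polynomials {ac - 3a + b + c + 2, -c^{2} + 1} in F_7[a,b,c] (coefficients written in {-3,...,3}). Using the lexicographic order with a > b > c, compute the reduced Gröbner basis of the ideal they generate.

The reduced Gröbner basis is the canonical form of the ideal for this ordering.

f_1 = ac - 3a + b + c + 2, LT = ac.
f_2 = -c^{2} + 1, LT = c^{2}.

S(f_1,f_2): lcm = ac^{2}. S = -3ac + a + bc + c^{2} + 2c.
  leading term ac: subtract (-3)·f_1 from -3ac + a + bc + c^{2} + 2c → -a + bc + 3b + c^{2} - 2c - 1
  leading term a: no divisor's leading term divides it; move -a to the remainder.
  leading term bc: no divisor's leading term divides it; move bc to the remainder.
  leading term b: no divisor's leading term divides it; move 3b to the remainder.
  leading term c^{2}: subtract (-1)·f_2 from c^{2} - 2c - 1 → -2c
  leading term c: no divisor's leading term divides it; move -2c to the remainder.
  remainder -a + bc + 3b - 2c ≠ 0; add g_3 = -a + bc + 3b - 2c to the basis.

The other S-polynomials (S(f_1,g_3), S(f_2,g_3)) all reduce to 0 modulo the current basis, so we have a Gröbner basis.
Inter-reduce: drop elements whose leading term is divisible by another's, tail-reduce, and make monic.

G = {a - bc - 3b + 2c, c^{2} - 1}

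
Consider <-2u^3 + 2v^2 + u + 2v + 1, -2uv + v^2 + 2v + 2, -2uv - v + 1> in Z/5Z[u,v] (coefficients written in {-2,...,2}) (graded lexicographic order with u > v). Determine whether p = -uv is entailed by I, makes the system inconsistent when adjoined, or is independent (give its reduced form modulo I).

First compute the reduced Gröbner basis of I by Buchberger's algorithm.
f_1 = -2u^3 + 2v^2 + u + 2v + 1, LT = u^3.
f_2 = -2uv + v^2 + 2v + 2, LT = uv.
f_3 = -2uv - v + 1, LT = uv.

S(f_1,f_2): lcm = u^3v. S = -2u^2v^2 + u^2v - v^3 + u^2 + 2uv - v^2 + 2v.
  reduce S modulo (f_1, f_2, f_3):
  remainder 2v^4 + v^3 + u^2 + 2v^2 + u - v + 1 ≠ 0; add h_4 = 2v^4 + v^3 + u^2 + 2v^2 + u - v + 1 to the basis.

S(f_1,f_3): lcm = u^3v. S = 2u^2v - v^3 - 2u^2 + 2uv - v^2 + 2v.
  reduce S modulo (f_1, f_2, f_3, h_4):
  remainder 2v^3 - 2u^2 + 2v^2 + 2u + 2v - 1 ≠ 0; add h_5 = 2v^3 - 2u^2 + 2v^2 + 2u + 2v - 1 to the basis.

S(f_2,f_3): lcm = uv. S = 2v^2 + v + 2.
  reduce S modulo (f_1, f_2, f_3, h_4, h_5):
  remainder 2v^2 + v + 2 ≠ 0; add h_6 = 2v^2 + v + 2 to the basis.

S(f_3,h_4): lcm = uv^4. S = 2uv^3 - 2v^4 + 2u^3 - uv^2 + 2v^3 + 2u^2 - 2uv + 2u.
  reduce S modulo (f_1, f_2, f_3, h_4, h_5, h_6):
  remainder -u^2 + 2u ≠ 0; add h_7 = -u^2 + 2u to the basis.

S(f_2,h_5): lcm = uv^3. S = 2v^4 + u^3 - uv^2 - v^3 - u^2 - uv - v^2 - 2u.
  reduce S modulo (f_1, f_2, f_3, h_4, h_5, h_6, h_7):
  remainder u - 2v + 2 ≠ 0; add h_8 = u - 2v + 2 to the basis.

S(h_4,h_5): lcm = v^4. S = u^2v + 2v^3 - 2u^2 - uv - 2u - 2.
  reduce S modulo (f_1, f_2, f_3, h_4, h_5, h_6, h_7, h_8):
  remainder -2v + 2 ≠ 0; add h_9 = -2v + 2 to the basis.

The other S-polynomials (S(f_1,h_4), S(f_2,h_4), S(f_1,h_5), S(f_3,h_5), S(f_1,h_6), S(f_2,h_6), S(f_3,h_6), S(h_4,h_6), S(h_5,h_6), S(f_1,h_7), S(f_2,h_7), S(f_3,h_7), S(h_4,h_7), S(h_5,h_7), S(h_6,h_7), S(f_1,h_8), S(f_2,h_8), S(f_3,h_8), S(h_4,h_8), S(h_5,h_8), S(h_6,h_8), S(h_7,h_8), S(f_1,h_9), S(f_2,h_9), S(f_3,h_9), S(h_4,h_9), S(h_5,h_9), S(h_6,h_9), S(h_7,h_9), S(h_8,h_9)) all reduce to 0 modulo the current basis, so we have a Gröbner basis.
Inter-reduce: drop elements whose leading term is divisible by another's, tail-reduce, and make monic.
Reduced Gröbner basis: {u, v - 1}.
Label its elements g_1 = u, g_2 = v - 1.

Reduce p = -uv modulo G:
  leading term uv: subtract (-v)·g_1 from -uv → 0
  normal form = 0.
Since the normal form is 0, p ∈ I.

-uv lies in I (it reduces to 0).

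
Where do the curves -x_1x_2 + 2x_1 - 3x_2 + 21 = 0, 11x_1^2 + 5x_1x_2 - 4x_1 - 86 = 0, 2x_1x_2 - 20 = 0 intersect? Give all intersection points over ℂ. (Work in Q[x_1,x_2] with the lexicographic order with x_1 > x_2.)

{(2, 5)}

Compute a lex Gröbner basis by Buchberger's algorithm.
f_1 = -x_1x_2 + 2x_1 - 3x_2 + 21, LT = x_1x_2.
f_2 = 11x_1^2 + 5x_1x_2 - 4x_1 - 86, LT = x_1^2.
f_3 = 2x_1x_2 - 20, LT = x_1x_2.

S(f_1,f_2): lcm = x_1^2x_2. S = -2x_1^2 - 5/11x_1x_2^2 + 37/11x_1x_2 - 21x_1 + 86/11x_2.
  leading term x_1^2: subtract (-2/11)·f_2 from -2x_1^2 - 5/11x_1x_2^2 + 37/11x_1x_2 - 21x_1 + 86/11x_2 → -5/11x_1x_2^2 + 47/11x_1x_2 - 239/11x_1 + 86/11x_2 - 172/11
  leading term x_1x_2^2: subtract (5/11x_2)·f_1 from -5/11x_1x_2^2 + 47/11x_1x_2 - 239/11x_1 + 86/11x_2 - 172/11 → 37/11x_1x_2 - 239/11x_1 + 15/11x_2^2 - 19/11x_2 - 172/11
  leading term x_1x_2: subtract (-37/11)·f_1 from 37/11x_1x_2 - 239/11x_1 + 15/11x_2^2 - 19/11x_2 - 172/11 → -15x_1 + 15/11x_2^2 - 130/11x_2 + 55
  leading term x_1: no divisor's leading term divides it; move -15x_1 to the remainder.
  leading term x_2^2: no divisor's leading term divides it; move 15/11x_2^2 to the remainder.
  leading term x_2: no divisor's leading term divides it; move -130/11x_2 to the remainder.
  leading term 1: no divisor's leading term divides it; move 55 to the remainder.
  remainder -15x_1 + 15/11x_2^2 - 130/11x_2 + 55 ≠ 0; add h_4 = -15x_1 + 15/11x_2^2 - 130/11x_2 + 55 to the basis.

S(f_1,f_3): lcm = x_1x_2. S = -2x_1 + 3x_2 - 11.
  leading term x_1: subtract (2/15)·h_4 from -2x_1 + 3x_2 - 11 → -2/11x_2^2 + 151/33x_2 - 55/3
  leading term x_2^2: no divisor's leading term divides it; move -2/11x_2^2 to the remainder.
  leading term x_2: no divisor's leading term divides it; move 151/33x_2 to the remainder.
  leading term 1: no divisor's leading term divides it; move -55/3 to the remainder.
  remainder -2/11x_2^2 + 151/33x_2 - 55/3 ≠ 0; add h_5 = -2/11x_2^2 + 151/33x_2 - 55/3 to the basis.

S(f_2,f_3): lcm = x_1^2x_2. S = 5/11x_1x_2^2 - 4/11x_1x_2 + 10x_1 - 86/11x_2.
  leading term x_1x_2^2: subtract (-5/11x_2)·f_1 from 5/11x_1x_2^2 - 4/11x_1x_2 + 10x_1 - 86/11x_2 → 6/11x_1x_2 + 10x_1 - 15/11x_2^2 + 19/11x_2
  leading term x_1x_2: subtract (-6/11)·f_1 from 6/11x_1x_2 + 10x_1 - 15/11x_2^2 + 19/11x_2 → 122/11x_1 - 15/11x_2^2 + 1/11x_2 + 126/11
  leading term x_1: subtract (-122/165)·h_4 from 122/11x_1 - 15/11x_2^2 + 1/11x_2 + 126/11 → -43/121x_2^2 - 3139/363x_2 + 1720/33
  leading term x_2^2: subtract (43/22)·h_5 from -43/121x_2^2 - 3139/363x_2 + 1720/33 → -387/22x_2 + 1935/22
  leading term x_2: no divisor's leading term divides it; move -387/22x_2 to the remainder.
  leading term 1: no divisor's leading term divides it; move 1935/22 to the remainder.
  remainder -387/22x_2 + 1935/22 ≠ 0; add h_6 = -387/22x_2 + 1935/22 to the basis.

S(f_1,h_4): lcm = x_1x_2. S = -2x_1 + 1/11x_2^3 - 26/33x_2^2 + 20/3x_2 - 21.
  leading term x_1: subtract (2/15)·h_4 from -2x_1 + 1/11x_2^3 - 26/33x_2^2 + 20/3x_2 - 21 → 1/11x_2^3 - 32/33x_2^2 + 272/33x_2 - 85/3
  leading term x_2^3: subtract (-1/2x_2)·h_5 from 1/11x_2^3 - 32/33x_2^2 + 272/33x_2 - 85/3 → 29/22x_2^2 - 61/66x_2 - 85/3
  leading term x_2^2: subtract (-29/4)·h_5 from 29/22x_2^2 - 61/66x_2 - 85/3 → 129/4x_2 - 645/4
  leading term x_2: subtract (-11/6)·h_6 from 129/4x_2 - 645/4 → 0
  remainder 0.

S(f_2,h_4): lcm = x_1^2. S = 1/11x_1x_2^2 - 1/3x_1x_2 + 109/33x_1 - 86/11.
  leading term x_1x_2^2: subtract (-1/11x_2)·f_1 from 1/11x_1x_2^2 - 1/3x_1x_2 + 109/33x_1 - 86/11 → -5/33x_1x_2 + 109/33x_1 - 3/11x_2^2 + 21/11x_2 - 86/11
  leading term x_1x_2: subtract (5/33)·f_1 from -5/33x_1x_2 + 109/33x_1 - 3/11x_2^2 + 21/11x_2 - 86/11 → 3x_1 - 3/11x_2^2 + 26/11x_2 - 11
  leading term x_1: subtract (-1/5)·h_4 from 3x_1 - 3/11x_2^2 + 26/11x_2 - 11 → 0
  remainder 0.

S(f_3,h_4): lcm = x_1x_2. S = 1/11x_2^3 - 26/33x_2^2 + 11/3x_2 - 10.
  leading term x_2^3: subtract (-1/2x_2)·h_5 from 1/11x_2^3 - 26/33x_2^2 + 11/3x_2 - 10 → 3/2x_2^2 - 11/2x_2 - 10
  leading term x_2^2: subtract (-33/4)·h_5 from 3/2x_2^2 - 11/2x_2 - 10 → 129/4x_2 - 645/4
  leading term x_2: subtract (-11/6)·h_6 from 129/4x_2 - 645/4 → 0
  remainder 0.

S(f_1,h_5): lcm = x_1x_2^2. S = 139/6x_1x_2 - 605/6x_1 + 3x_2^2 - 21x_2.
  leading term x_1x_2: subtract (-139/6)·f_1 from 139/6x_1x_2 - 605/6x_1 + 3x_2^2 - 21x_2 → -109/2x_1 + 3x_2^2 - 181/2x_2 + 973/2
  leading term x_1: subtract (109/30)·h_4 from -109/2x_1 + 3x_2^2 - 181/2x_2 + 973/2 → -43/22x_2^2 - 3139/66x_2 + 860/3
  leading term x_2^2: subtract (43/4)·h_5 from -43/22x_2^2 - 3139/66x_2 + 860/3 → -387/4x_2 + 1935/4
  leading term x_2: subtract (11/2)·h_6 from -387/4x_2 + 1935/4 → 0
  remainder 0.

S(f_2,h_5): leading monomials are coprime, so the S-polynomial reduces to 0 (Buchberger's first criterion).
S(f_3,h_5): lcm = x_1x_2^2. S = 151/6x_1x_2 - 605/6x_1 - 10x_2.
  leading term x_1x_2: subtract (-151/6)·f_1 from 151/6x_1x_2 - 605/6x_1 - 10x_2 → -101/2x_1 - 171/2x_2 + 1057/2
  leading term x_1: subtract (101/30)·h_4 from -101/2x_1 - 171/2x_2 + 1057/2 → -101/22x_2^2 - 3017/66x_2 + 1030/3
  leading term x_2^2: subtract (101/4)·h_5 from -101/22x_2^2 - 3017/66x_2 + 1030/3 → -645/4x_2 + 3225/4
  leading term x_2: subtract (55/6)·h_6 from -645/4x_2 + 3225/4 → 0
  remainder 0.

S(h_4,h_5): leading monomials are coprime, so the S-polynomial reduces to 0 (Buchberger's first criterion).
S(f_1,h_6): lcm = x_1x_2. S = 3x_1 + 3x_2 - 21.
  leading term x_1: subtract (-1/5)·h_4 from 3x_1 + 3x_2 - 21 → 3/11x_2^2 + 7/11x_2 - 10
  leading term x_2^2: subtract (-3/2)·h_5 from 3/11x_2^2 + 7/11x_2 - 10 → 15/2x_2 - 75/2
  leading term x_2: subtract (-55/129)·h_6 from 15/2x_2 - 75/2 → 0
  remainder 0.

S(f_2,h_6): leading monomials are coprime, so the S-polynomial reduces to 0 (Buchberger's first criterion).
S(f_3,h_6): lcm = x_1x_2. S = 5x_1 - 10.
  leading term x_1: subtract (-1/3)·h_4 from 5x_1 - 10 → 5/11x_2^2 - 130/33x_2 + 25/3
  leading term x_2^2: subtract (-5/2)·h_5 from 5/11x_2^2 - 130/33x_2 + 25/3 → 15/2x_2 - 75/2
  leading term x_2: subtract (-55/129)·h_6 from 15/2x_2 - 75/2 → 0
  remainder 0.

S(h_4,h_6): leading monomials are coprime, so the S-polynomial reduces to 0 (Buchberger's first criterion).
S(h_5,h_6): lcm = x_2^2. S = -121/6x_2 + 605/6.
  leading term x_2: subtract (1331/1161)·h_6 from -121/6x_2 + 605/6 → 0
  remainder 0.

Every S-polynomial of the final basis reduces to 0, so we have a Gröbner basis.
Inter-reduce: drop elements whose leading term is divisible by another's, tail-reduce, and make monic.
Reduced Gröbner basis: {x_1 - 2, x_2 - 5}.

The lex basis is triangular: the last element involves only x_2. Solving x_2 - 5 = 0 gives x_2 ∈ {5}; substituting each value into the earlier elements determines the remaining variables.
  x_2 = 5: the earlier basis element becomes x_1 - 2 = 0, giving x_1 = 2 — point (2, 5).
Substituting each solution back into the original system confirms all equations vanish.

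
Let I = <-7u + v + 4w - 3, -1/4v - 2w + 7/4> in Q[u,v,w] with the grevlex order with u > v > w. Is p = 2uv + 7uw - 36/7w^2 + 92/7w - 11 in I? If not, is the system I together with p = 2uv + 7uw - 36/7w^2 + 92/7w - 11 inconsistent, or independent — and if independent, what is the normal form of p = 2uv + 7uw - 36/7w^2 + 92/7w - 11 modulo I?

First compute the reduced Gröbner basis of I by Buchberger's algorithm.
f_1 = -7u + v + 4w - 3, LT = u.
f_2 = -1/4v - 2w + 7/4, LT = v.

The S-polynomials (S(f_1,f_2)) all reduce to 0 modulo the current basis, so we have a Gröbner basis.
Inter-reduce: drop elements whose leading term is divisible by another's, tail-reduce, and make monic.
Reduced Gröbner basis: {u + 4/7w - 4/7, v + 8w - 7}.
Label its elements g_1 = u + 4/7w - 4/7, g_2 = v + 8w - 7.

Reduce p = 2uv + 7uw - 36/7w^2 + 92/7w - 11 modulo G:
  leading term uv: subtract (2v)·g_1 from 2uv + 7uw - 36/7w^2 + 92/7w - 11 → 7uw - 8/7vw - 36/7w^2 + 8/7v + 92/7w - 11
  leading term uw: subtract (7w)·g_1 from 7uw - 8/7vw - 36/7w^2 + 8/7v + 92/7w - 11 → -8/7vw - 64/7w^2 + 8/7v + 120/7w - 11
  leading term vw: subtract (-8/7w)·g_2 from -8/7vw - 64/7w^2 + 8/7v + 120/7w - 11 → 8/7v + 64/7w - 11
  leading term v: subtract (8/7)·g_2 from 8/7v + 64/7w - 11 → -3
  leading term 1: no divisor's leading term divides it; move -3 to the remainder.
  normal form = -3.
The normal form is nonzero, so p ∉ I. Since p minus its normal form lies in I, I + (p) = I + (r) where r = -3; decide whether this ideal is the whole ring.
Here r = -3 is a nonzero constant, hence a unit: 1 ∈ I + (p), the Gröbner basis of I + (p) is {1}, and the enlarged system has no common solution — adjoining p is inconsistent.

Ideal membership is decidable via reduction modulo a Gröbner basis.

Adjoining 2uv + 7uw - 36/7w^2 + 92/7w - 11 makes the ideal the whole ring: the system is inconsistent.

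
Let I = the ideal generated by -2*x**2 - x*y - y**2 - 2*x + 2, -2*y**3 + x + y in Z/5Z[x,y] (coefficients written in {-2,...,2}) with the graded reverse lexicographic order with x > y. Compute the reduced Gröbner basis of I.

G = {y**3 + 2*x + 2*y, x**2 - 2*x*y - 2*y**2 + x - 1}

f_1 = -2*x**2 - x*y - y**2 - 2*x + 2, LT = x**2.
f_2 = -2*y**3 + x + y, LT = y**3.

S(f_1,f_2): leading monomials are coprime, so the S-polynomial reduces to 0 (Buchberger's first criterion).
Every S-polynomial of the final basis reduces to 0, so we have a Gröbner basis.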